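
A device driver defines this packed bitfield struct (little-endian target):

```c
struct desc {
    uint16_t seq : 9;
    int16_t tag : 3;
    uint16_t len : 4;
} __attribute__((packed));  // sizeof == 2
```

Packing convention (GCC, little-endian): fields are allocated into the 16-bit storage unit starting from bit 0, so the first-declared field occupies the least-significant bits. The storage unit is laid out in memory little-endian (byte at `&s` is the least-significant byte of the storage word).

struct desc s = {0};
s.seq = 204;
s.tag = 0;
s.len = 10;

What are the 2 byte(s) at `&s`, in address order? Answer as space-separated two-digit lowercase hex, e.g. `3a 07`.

seq:9 = 204 → 0xcc << 0 → word 0x00cc
tag:3 = 0 → 0x0 << 9 → word 0x00cc
len:4 = 10 → 0xa << 12 → word 0xa0cc
word = 0xa0cc → little-endian bytes:
  [0]=0xcc  [1]=0xa0

cc a0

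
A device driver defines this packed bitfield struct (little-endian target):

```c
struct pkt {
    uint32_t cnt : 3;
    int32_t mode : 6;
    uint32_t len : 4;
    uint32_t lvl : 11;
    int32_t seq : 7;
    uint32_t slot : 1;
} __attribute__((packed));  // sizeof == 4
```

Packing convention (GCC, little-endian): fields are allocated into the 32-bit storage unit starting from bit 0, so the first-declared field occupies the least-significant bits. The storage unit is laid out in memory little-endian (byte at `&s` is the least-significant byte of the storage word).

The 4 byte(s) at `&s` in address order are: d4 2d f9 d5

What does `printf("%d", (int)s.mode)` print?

[0]=0xd4 [1]=0x2d [2]=0xf9 [3]=0xd5 (little-endian) → word 0xd5f92dd4
cnt [0+:3] = (word>>0) & 0x7 = 4
mode [3+:6] = (word>>3) & 0x3f = 58  ←
len [9+:4] = (word>>9) & 0xf = 6
lvl [13+:11] = (word>>13) & 0x7ff = 1993
seq [24+:7] = (word>>24) & 0x7f = 85
slot [31+:1] = (word>>31) & 0x1 = 1
mode signed 6b, MSB=1: 58 - 64 = -6

-6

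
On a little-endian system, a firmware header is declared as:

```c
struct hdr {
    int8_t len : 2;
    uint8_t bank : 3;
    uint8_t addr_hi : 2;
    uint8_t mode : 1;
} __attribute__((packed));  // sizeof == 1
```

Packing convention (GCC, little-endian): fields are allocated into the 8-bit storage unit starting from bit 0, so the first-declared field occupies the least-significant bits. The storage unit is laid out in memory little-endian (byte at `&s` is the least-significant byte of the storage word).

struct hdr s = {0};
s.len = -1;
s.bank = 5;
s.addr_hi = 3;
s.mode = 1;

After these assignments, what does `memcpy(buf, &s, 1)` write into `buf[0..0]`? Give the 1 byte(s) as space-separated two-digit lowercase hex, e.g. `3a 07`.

[0+:2] len=-1 & 0x3 = 0x3; word=0x03
[2+:3] bank=5 & 0x7 = 0x5; word=0x17
[5+:2] addr_hi=3 & 0x3 = 0x3; word=0x77
[7+:1] mode=1 & 0x1 = 0x1; word=0xf7
word = 0xf7 → little-endian bytes:
  [0]=0xf7

f7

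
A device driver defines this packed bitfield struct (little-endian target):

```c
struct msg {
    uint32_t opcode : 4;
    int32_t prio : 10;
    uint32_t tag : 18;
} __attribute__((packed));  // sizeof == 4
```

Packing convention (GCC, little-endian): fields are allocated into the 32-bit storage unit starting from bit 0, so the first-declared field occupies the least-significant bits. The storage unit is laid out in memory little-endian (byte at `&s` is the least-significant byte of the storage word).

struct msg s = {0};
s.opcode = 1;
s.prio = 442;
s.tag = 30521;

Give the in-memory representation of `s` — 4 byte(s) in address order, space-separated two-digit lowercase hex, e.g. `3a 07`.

a1 5b ce 1d

[0+:4] opcode=1 & 0xf = 0x1; word=0x00000001
[4+:10] prio=442 & 0x3ff = 0x1ba; word=0x00001ba1
[14+:18] tag=30521 & 0x3ffff = 0x7739; word=0x1dce5ba1
word = 0x1dce5ba1 → little-endian bytes:
  [0]=0xa1  [1]=0x5b  [2]=0xce  [3]=0x1d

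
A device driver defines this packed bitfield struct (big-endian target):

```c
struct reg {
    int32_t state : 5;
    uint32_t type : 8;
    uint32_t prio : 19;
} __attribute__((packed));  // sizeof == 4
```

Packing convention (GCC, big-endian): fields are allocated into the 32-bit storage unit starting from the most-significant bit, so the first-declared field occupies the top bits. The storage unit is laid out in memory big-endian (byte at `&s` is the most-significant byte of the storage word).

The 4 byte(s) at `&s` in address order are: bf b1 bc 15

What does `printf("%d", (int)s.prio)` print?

113685

[0]=0xbf [1]=0xb1 [2]=0xbc [3]=0x15 (big-endian) → word 0xbfb1bc15
state [27+:5] = (word>>27) & 0x1f = 23
type [19+:8] = (word>>19) & 0xff = 246
prio [0+:19] = (word>>0) & 0x7ffff = 113685  ←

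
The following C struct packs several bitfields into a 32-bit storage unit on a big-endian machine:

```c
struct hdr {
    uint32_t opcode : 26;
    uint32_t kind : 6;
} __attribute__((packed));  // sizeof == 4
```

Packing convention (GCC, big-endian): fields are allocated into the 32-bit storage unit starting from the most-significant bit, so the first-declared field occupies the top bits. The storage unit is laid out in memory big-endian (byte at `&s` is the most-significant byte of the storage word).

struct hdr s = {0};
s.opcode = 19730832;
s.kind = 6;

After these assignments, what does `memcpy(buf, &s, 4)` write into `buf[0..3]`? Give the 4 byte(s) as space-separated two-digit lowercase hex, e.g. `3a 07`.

4b 44 64 06

opcode:26 = 19730832 → 0x12d1190 << 6 → word 0x4b446400
kind:6 = 6 → 0x6 << 0 → word 0x4b446406
word = 0x4b446406 → big-endian bytes:
  [0]=0x4b  [1]=0x44  [2]=0x64  [3]=0x06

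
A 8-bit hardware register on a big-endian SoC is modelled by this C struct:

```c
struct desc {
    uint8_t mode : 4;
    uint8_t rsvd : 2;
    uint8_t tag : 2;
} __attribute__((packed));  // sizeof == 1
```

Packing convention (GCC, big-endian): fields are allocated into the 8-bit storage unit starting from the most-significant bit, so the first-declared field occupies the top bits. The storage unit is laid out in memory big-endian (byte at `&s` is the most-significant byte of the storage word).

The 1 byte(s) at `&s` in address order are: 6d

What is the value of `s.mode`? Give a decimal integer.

6

[0]=0x6d (big-endian) → word 0x6d
mode [4+:4] = (word>>4) & 0xf = 6  ←
rsvd [2+:2] = (word>>2) & 0x3 = 3
tag [0+:2] = (word>>0) & 0x3 = 1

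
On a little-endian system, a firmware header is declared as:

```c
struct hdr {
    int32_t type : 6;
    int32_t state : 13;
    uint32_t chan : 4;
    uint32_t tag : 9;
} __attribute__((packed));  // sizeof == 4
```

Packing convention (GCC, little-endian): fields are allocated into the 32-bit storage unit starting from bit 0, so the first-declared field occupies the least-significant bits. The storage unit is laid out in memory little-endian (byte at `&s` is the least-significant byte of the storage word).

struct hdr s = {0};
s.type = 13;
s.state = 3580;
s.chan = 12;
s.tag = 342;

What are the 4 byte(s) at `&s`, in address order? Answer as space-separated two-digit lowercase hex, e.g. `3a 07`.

0d 7f 63 ab

type (6b) val=13 bits=0xd at bit 0: 0x0000000d
state (13b) val=3580 bits=0xdfc at bit 6: 0x00037f0d
chan (4b) val=12 bits=0xc at bit 19: 0x00637f0d
tag (9b) val=342 bits=0x156 at bit 23: 0xab637f0d
word = 0xab637f0d → little-endian bytes:
  [0]=0x0d  [1]=0x7f  [2]=0x63  [3]=0xab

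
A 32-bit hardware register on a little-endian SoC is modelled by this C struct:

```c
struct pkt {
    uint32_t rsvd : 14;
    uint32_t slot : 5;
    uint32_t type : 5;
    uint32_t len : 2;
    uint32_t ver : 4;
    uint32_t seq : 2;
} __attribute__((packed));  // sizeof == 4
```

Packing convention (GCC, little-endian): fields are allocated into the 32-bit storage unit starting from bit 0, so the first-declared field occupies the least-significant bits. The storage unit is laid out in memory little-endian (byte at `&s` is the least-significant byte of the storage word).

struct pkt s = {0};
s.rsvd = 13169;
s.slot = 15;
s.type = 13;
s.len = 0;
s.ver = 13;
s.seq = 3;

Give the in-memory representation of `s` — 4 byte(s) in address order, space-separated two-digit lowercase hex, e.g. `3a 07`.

71 f3 6b f4

rsvd (14b) val=13169 bits=0x3371 at bit 0: 0x00003371
slot (5b) val=15 bits=0xf at bit 14: 0x0003f371
type (5b) val=13 bits=0xd at bit 19: 0x006bf371
len (2b) val=0 bits=0x0 at bit 24: 0x006bf371
ver (4b) val=13 bits=0xd at bit 26: 0x346bf371
seq (2b) val=3 bits=0x3 at bit 30: 0xf46bf371
word = 0xf46bf371 → little-endian bytes:
  [0]=0x71  [1]=0xf3  [2]=0x6b  [3]=0xf4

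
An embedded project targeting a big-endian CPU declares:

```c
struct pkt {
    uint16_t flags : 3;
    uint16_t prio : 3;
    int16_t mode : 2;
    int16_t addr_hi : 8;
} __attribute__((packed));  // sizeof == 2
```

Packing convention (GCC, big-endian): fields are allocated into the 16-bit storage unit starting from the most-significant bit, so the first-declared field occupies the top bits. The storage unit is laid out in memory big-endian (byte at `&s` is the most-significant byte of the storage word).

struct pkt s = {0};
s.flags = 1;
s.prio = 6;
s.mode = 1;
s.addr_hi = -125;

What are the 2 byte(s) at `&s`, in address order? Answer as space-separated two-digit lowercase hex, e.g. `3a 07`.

39 83

[13+:3] flags=1 & 0x7 = 0x1; word=0x2000
[10+:3] prio=6 & 0x7 = 0x6; word=0x3800
[8+:2] mode=1 & 0x3 = 0x1; word=0x3900
[0+:8] addr_hi=-125 & 0xff = 0x83; word=0x3983
word = 0x3983 → big-endian bytes:
  [0]=0x39  [1]=0x83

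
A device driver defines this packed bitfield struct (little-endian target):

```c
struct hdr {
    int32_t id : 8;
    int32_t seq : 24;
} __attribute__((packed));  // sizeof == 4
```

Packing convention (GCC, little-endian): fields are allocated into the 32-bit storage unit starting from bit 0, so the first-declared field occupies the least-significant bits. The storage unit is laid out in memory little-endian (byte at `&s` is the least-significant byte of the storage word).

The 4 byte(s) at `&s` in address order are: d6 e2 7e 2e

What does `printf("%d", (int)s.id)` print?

-42

[0]=0xd6 [1]=0xe2 [2]=0x7e [3]=0x2e (little-endian) → word 0x2e7ee2d6
id [0+:8] = (word>>0) & 0xff = 214  ←
seq [8+:24] = (word>>8) & 0xffffff = 3047138
id signed 8b, MSB=1: 214 - 256 = -42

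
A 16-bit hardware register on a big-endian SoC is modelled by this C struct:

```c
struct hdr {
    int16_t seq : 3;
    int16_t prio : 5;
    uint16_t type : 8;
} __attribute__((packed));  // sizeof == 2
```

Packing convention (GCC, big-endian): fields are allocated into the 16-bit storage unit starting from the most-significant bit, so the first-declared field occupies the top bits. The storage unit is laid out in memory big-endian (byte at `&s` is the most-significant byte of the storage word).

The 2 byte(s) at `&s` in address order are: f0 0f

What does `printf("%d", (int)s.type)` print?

15

[0]=0xf0 [1]=0x0f (big-endian) → word 0xf00f
seq:3 @ bit 13 → (0xf00f>>13)&0x7 = 0x7
prio:5 @ bit 8 → (0xf00f>>8)&0x1f = 0x10
type:8 @ bit 0 → (0xf00f>>0)&0xff = 0xf  ←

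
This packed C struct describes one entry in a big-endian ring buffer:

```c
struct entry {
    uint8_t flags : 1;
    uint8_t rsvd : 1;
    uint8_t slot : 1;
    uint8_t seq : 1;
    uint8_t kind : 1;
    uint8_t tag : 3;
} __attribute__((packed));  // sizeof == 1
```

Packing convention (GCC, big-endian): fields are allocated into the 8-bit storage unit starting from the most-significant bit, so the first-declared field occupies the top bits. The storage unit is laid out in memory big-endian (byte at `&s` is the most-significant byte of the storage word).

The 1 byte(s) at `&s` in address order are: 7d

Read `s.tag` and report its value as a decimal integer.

[0]=0x7d (big-endian) → word 0x7d
flags:1 @ bit 7 → (0x7d>>7)&0x1 = 0x0
rsvd:1 @ bit 6 → (0x7d>>6)&0x1 = 0x1
slot:1 @ bit 5 → (0x7d>>5)&0x1 = 0x1
seq:1 @ bit 4 → (0x7d>>4)&0x1 = 0x1
kind:1 @ bit 3 → (0x7d>>3)&0x1 = 0x1
tag:3 @ bit 0 → (0x7d>>0)&0x7 = 0x5  ←

5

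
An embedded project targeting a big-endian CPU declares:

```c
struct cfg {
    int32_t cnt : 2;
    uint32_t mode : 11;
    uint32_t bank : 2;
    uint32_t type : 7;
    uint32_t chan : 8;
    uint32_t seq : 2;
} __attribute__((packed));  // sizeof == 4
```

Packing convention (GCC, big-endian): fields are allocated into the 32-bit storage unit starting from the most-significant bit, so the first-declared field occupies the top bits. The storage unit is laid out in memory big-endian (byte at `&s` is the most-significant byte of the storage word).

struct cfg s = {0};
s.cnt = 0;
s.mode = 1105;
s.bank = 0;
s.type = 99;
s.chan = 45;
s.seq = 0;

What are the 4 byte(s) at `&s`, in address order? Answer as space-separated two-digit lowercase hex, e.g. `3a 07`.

cnt:2 = 0 → 0x0 << 30 → word 0x00000000
mode:11 = 1105 → 0x451 << 19 → word 0x22880000
bank:2 = 0 → 0x0 << 17 → word 0x22880000
type:7 = 99 → 0x63 << 10 → word 0x22898c00
chan:8 = 45 → 0x2d << 2 → word 0x22898cb4
seq:2 = 0 → 0x0 << 0 → word 0x22898cb4
word = 0x22898cb4 → big-endian bytes:
  [0]=0x22  [1]=0x89  [2]=0x8c  [3]=0xb4

22 89 8c b4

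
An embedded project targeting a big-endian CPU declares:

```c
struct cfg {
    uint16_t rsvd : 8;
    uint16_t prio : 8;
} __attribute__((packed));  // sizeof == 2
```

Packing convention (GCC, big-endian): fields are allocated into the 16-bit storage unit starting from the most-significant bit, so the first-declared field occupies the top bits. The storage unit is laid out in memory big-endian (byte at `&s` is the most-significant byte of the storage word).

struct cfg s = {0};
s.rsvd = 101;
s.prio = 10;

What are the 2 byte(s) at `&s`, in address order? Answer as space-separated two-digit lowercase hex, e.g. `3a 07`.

65 0a

rsvd (8b) val=101 bits=0x65 at bit 8: 0x6500
prio (8b) val=10 bits=0xa at bit 0: 0x650a
word = 0x650a → big-endian bytes:
  [0]=0x65  [1]=0x0a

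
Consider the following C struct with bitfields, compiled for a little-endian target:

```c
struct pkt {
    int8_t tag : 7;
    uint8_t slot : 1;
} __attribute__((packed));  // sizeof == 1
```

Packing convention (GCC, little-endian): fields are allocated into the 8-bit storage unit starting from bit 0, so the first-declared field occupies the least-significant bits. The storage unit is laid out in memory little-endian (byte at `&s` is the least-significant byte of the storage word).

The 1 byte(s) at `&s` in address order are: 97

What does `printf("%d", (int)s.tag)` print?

[0]=0x97 (little-endian) → word 0x97
tag:7 @ bit 0 → (0x97>>0)&0x7f = 0x17  ←
slot:1 @ bit 7 → (0x97>>7)&0x1 = 0x1
tag signed 7b, MSB=0: value = 23

23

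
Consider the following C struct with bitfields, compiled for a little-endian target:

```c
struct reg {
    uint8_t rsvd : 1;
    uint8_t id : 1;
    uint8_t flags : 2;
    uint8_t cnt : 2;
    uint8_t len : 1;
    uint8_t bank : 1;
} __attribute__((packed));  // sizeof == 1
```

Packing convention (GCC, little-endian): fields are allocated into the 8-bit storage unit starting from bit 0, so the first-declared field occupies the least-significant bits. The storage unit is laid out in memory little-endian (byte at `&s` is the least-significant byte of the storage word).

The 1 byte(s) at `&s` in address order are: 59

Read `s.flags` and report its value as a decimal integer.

2

[0]=0x59 (little-endian) → word 0x59
rsvd:1 @ bit 0 → (0x59>>0)&0x1 = 0x1
id:1 @ bit 1 → (0x59>>1)&0x1 = 0x0
flags:2 @ bit 2 → (0x59>>2)&0x3 = 0x2  ←
cnt:2 @ bit 4 → (0x59>>4)&0x3 = 0x1
len:1 @ bit 6 → (0x59>>6)&0x1 = 0x1
bank:1 @ bit 7 → (0x59>>7)&0x1 = 0x0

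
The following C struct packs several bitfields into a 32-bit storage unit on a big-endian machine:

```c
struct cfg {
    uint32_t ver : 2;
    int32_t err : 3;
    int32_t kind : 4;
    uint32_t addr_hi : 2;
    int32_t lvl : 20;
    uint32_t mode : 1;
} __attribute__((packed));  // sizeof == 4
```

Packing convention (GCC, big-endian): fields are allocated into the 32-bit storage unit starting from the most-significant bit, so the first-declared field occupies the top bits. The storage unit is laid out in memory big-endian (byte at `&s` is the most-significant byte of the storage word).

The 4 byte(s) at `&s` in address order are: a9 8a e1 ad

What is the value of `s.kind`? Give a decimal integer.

3

[0]=0xa9 [1]=0x8a [2]=0xe1 [3]=0xad (big-endian) → word 0xa98ae1ad
ver:2 @ bit 30 → (0xa98ae1ad>>30)&0x3 = 0x2
err:3 @ bit 27 → (0xa98ae1ad>>27)&0x7 = 0x5
kind:4 @ bit 23 → (0xa98ae1ad>>23)&0xf = 0x3  ←
addr_hi:2 @ bit 21 → (0xa98ae1ad>>21)&0x3 = 0x0
lvl:20 @ bit 1 → (0xa98ae1ad>>1)&0xfffff = 0x570d6
mode:1 @ bit 0 → (0xa98ae1ad>>0)&0x1 = 0x1
kind signed 4b, MSB=0: value = 3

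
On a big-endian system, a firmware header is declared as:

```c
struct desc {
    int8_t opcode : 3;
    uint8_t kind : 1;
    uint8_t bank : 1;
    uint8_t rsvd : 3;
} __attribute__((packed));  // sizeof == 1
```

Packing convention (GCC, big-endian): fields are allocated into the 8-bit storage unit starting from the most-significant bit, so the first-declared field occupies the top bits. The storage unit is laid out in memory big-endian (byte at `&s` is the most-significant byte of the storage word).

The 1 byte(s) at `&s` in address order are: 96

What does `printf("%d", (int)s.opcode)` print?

-4

[0]=0x96 (big-endian) → word 0x96
opcode:3 @ bit 5 → (0x96>>5)&0x7 = 0x4  ←
kind:1 @ bit 4 → (0x96>>4)&0x1 = 0x1
bank:1 @ bit 3 → (0x96>>3)&0x1 = 0x0
rsvd:3 @ bit 0 → (0x96>>0)&0x7 = 0x6
opcode signed 3b, MSB=1: 4 - 8 = -4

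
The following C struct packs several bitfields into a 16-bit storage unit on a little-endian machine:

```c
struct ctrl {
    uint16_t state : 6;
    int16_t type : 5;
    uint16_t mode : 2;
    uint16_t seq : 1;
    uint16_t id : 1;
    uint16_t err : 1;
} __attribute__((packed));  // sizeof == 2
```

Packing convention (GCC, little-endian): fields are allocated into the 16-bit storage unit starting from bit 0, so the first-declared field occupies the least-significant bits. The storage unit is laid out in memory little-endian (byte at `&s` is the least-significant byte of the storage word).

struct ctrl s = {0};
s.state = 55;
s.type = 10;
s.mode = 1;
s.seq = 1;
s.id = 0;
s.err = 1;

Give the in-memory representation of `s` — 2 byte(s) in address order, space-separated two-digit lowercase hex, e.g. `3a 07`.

[0+:6] state=55 & 0x3f = 0x37; word=0x0037
[6+:5] type=10 & 0x1f = 0xa; word=0x02b7
[11+:2] mode=1 & 0x3 = 0x1; word=0x0ab7
[13+:1] seq=1 & 0x1 = 0x1; word=0x2ab7
[14+:1] id=0 & 0x1 = 0x0; word=0x2ab7
[15+:1] err=1 & 0x1 = 0x1; word=0xaab7
word = 0xaab7 → little-endian bytes:
  [0]=0xb7  [1]=0xaa

b7 aa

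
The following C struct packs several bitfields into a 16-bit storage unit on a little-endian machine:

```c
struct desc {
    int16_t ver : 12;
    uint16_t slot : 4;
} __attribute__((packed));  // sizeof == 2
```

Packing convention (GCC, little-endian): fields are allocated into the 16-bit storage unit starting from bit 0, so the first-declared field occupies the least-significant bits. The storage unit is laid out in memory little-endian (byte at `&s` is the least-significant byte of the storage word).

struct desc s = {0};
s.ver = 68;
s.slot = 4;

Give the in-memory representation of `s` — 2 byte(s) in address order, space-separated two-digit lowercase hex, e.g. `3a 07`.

[0+:12] ver=68 & 0xfff = 0x44; word=0x0044
[12+:4] slot=4 & 0xf = 0x4; word=0x4044
word = 0x4044 → little-endian bytes:
  [0]=0x44  [1]=0x40

44 40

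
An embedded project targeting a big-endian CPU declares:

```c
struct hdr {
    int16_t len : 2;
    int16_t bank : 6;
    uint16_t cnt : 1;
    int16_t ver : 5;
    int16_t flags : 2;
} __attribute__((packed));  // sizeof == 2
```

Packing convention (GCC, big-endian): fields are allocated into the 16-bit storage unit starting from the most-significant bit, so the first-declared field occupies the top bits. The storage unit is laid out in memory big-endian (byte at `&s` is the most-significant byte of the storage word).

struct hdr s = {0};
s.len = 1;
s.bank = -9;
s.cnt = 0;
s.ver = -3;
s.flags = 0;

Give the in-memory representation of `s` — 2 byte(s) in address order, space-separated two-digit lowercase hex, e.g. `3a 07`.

len (2b) val=1 bits=0x1 at bit 14: 0x4000
bank (6b) val=-9 bits=0x37 at bit 8: 0x7700
cnt (1b) val=0 bits=0x0 at bit 7: 0x7700
ver (5b) val=-3 bits=0x1d at bit 2: 0x7774
flags (2b) val=0 bits=0x0 at bit 0: 0x7774
word = 0x7774 → big-endian bytes:
  [0]=0x77  [1]=0x74

77 74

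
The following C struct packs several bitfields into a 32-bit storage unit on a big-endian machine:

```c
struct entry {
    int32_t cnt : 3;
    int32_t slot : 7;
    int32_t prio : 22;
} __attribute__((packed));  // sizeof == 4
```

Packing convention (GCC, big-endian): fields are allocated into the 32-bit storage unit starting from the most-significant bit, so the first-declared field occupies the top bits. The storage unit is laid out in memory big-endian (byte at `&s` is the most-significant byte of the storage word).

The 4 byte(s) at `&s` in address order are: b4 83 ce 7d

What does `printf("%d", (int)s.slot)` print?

[0]=0xb4 [1]=0x83 [2]=0xce [3]=0x7d (big-endian) → word 0xb483ce7d
cnt [29+:3] = (word>>29) & 0x7 = 5
slot [22+:7] = (word>>22) & 0x7f = 82  ←
prio [0+:22] = (word>>0) & 0x3fffff = 249469
slot signed 7b, MSB=1: 82 - 128 = -46

-46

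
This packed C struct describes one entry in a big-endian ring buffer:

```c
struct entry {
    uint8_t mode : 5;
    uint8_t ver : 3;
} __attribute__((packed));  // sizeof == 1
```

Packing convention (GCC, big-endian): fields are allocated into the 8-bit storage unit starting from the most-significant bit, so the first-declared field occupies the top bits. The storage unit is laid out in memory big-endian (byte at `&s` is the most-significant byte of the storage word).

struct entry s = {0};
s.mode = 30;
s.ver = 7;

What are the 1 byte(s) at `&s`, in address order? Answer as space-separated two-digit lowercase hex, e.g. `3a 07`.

[3+:5] mode=30 & 0x1f = 0x1e; word=0xf0
[0+:3] ver=7 & 0x7 = 0x7; word=0xf7
word = 0xf7 → big-endian bytes:
  [0]=0xf7

f7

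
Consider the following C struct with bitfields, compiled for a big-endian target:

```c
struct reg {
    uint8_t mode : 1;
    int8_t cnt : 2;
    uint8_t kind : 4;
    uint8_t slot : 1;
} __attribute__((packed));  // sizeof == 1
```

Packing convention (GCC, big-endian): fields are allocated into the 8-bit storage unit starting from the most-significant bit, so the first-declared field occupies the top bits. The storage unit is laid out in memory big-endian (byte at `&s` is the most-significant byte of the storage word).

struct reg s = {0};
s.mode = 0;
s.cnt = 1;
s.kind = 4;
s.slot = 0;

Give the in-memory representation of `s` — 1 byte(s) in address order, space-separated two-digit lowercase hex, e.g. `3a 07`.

28

mode (1b) val=0 bits=0x0 at bit 7: 0x00
cnt (2b) val=1 bits=0x1 at bit 5: 0x20
kind (4b) val=4 bits=0x4 at bit 1: 0x28
slot (1b) val=0 bits=0x0 at bit 0: 0x28
word = 0x28 → big-endian bytes:
  [0]=0x28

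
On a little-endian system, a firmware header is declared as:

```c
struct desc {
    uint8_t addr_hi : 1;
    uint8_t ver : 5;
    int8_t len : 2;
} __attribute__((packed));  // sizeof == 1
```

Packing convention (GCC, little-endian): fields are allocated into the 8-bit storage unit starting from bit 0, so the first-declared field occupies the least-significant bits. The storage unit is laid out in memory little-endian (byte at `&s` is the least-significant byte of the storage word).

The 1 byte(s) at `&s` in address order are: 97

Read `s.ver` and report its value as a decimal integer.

[0]=0x97 (little-endian) → word 0x97
addr_hi:1 @ bit 0 → (0x97>>0)&0x1 = 0x1
ver:5 @ bit 1 → (0x97>>1)&0x1f = 0xb  ←
len:2 @ bit 6 → (0x97>>6)&0x3 = 0x2

11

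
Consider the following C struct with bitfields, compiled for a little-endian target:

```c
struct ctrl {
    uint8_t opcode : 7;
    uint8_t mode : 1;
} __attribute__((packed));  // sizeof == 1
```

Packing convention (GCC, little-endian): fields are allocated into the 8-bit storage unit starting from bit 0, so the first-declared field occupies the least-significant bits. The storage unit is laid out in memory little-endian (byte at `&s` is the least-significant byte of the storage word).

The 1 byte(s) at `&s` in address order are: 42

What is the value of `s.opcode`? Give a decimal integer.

66

[0]=0x42 (little-endian) → word 0x42
opcode [0+:7] = (word>>0) & 0x7f = 66  ←
mode [7+:1] = (word>>7) & 0x1 = 0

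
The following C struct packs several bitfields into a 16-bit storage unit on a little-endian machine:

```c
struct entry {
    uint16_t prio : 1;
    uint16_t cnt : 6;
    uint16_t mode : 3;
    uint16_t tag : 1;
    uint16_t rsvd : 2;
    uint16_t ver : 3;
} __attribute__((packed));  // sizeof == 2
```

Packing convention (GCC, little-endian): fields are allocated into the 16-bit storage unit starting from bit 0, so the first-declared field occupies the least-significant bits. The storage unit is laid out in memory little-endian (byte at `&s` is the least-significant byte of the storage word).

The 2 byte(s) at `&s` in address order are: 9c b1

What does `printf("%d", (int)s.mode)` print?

3

[0]=0x9c [1]=0xb1 (little-endian) → word 0xb19c
prio [0+:1] = (word>>0) & 0x1 = 0
cnt [1+:6] = (word>>1) & 0x3f = 14
mode [7+:3] = (word>>7) & 0x7 = 3  ←
tag [10+:1] = (word>>10) & 0x1 = 0
rsvd [11+:2] = (word>>11) & 0x3 = 2
ver [13+:3] = (word>>13) & 0x7 = 5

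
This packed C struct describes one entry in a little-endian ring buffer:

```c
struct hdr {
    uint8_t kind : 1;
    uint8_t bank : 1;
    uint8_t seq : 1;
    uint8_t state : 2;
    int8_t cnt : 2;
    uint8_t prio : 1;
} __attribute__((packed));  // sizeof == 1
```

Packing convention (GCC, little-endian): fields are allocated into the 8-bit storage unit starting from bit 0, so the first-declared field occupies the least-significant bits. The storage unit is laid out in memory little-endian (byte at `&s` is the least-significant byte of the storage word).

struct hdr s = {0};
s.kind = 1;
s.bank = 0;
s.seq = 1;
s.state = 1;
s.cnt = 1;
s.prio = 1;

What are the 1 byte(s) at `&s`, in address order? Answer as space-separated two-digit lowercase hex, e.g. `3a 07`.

kind (1b) val=1 bits=0x1 at bit 0: 0x01
bank (1b) val=0 bits=0x0 at bit 1: 0x01
seq (1b) val=1 bits=0x1 at bit 2: 0x05
state (2b) val=1 bits=0x1 at bit 3: 0x0d
cnt (2b) val=1 bits=0x1 at bit 5: 0x2d
prio (1b) val=1 bits=0x1 at bit 7: 0xad
word = 0xad → little-endian bytes:
  [0]=0xad

ad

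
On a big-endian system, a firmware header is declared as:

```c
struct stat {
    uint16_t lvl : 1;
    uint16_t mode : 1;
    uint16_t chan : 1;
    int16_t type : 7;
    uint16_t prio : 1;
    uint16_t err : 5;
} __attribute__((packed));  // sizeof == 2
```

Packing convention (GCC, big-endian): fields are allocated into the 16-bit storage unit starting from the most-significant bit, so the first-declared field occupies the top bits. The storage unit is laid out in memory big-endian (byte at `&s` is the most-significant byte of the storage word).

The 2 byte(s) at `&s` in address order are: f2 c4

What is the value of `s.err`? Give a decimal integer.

4

[0]=0xf2 [1]=0xc4 (big-endian) → word 0xf2c4
lvl [15+:1] = (word>>15) & 0x1 = 1
mode [14+:1] = (word>>14) & 0x1 = 1
chan [13+:1] = (word>>13) & 0x1 = 1
type [6+:7] = (word>>6) & 0x7f = 75
prio [5+:1] = (word>>5) & 0x1 = 0
err [0+:5] = (word>>0) & 0x1f = 4  ←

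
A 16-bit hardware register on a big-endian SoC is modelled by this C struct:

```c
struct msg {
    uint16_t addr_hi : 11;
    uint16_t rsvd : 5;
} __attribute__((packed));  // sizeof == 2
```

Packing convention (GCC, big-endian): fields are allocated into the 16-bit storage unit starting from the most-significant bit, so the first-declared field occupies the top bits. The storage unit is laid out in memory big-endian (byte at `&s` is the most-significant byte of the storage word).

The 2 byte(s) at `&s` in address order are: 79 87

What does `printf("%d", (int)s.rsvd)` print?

[0]=0x79 [1]=0x87 (big-endian) → word 0x7987
addr_hi [5+:11] = (word>>5) & 0x7ff = 972
rsvd [0+:5] = (word>>0) & 0x1f = 7  ←

7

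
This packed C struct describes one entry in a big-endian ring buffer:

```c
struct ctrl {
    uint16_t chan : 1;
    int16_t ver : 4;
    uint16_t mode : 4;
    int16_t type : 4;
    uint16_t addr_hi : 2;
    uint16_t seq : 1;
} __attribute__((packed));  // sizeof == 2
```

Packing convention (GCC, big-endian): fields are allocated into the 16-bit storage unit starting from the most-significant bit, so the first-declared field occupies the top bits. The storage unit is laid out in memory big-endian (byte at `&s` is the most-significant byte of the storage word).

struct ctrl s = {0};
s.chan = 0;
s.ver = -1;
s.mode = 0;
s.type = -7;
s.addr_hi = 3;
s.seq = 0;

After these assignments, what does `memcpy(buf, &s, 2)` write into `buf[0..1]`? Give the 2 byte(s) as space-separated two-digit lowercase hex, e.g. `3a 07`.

[15+:1] chan=0 & 0x1 = 0x0; word=0x0000
[11+:4] ver=-1 & 0xf = 0xf; word=0x7800
[7+:4] mode=0 & 0xf = 0x0; word=0x7800
[3+:4] type=-7 & 0xf = 0x9; word=0x7848
[1+:2] addr_hi=3 & 0x3 = 0x3; word=0x784e
[0+:1] seq=0 & 0x1 = 0x0; word=0x784e
word = 0x784e → big-endian bytes:
  [0]=0x78  [1]=0x4e

78 4e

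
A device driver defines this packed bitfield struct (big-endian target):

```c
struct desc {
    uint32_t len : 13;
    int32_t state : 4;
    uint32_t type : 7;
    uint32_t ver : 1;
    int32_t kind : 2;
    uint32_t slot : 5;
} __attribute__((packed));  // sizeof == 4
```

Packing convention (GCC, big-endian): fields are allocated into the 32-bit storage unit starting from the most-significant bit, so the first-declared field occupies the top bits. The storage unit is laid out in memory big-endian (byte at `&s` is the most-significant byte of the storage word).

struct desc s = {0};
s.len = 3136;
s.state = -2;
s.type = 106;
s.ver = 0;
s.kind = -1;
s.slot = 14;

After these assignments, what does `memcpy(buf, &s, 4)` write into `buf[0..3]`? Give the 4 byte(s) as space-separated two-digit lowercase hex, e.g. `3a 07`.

len:13 = 3136 → 0xc40 << 19 → word 0x62000000
state:4 = -2 → 0xe << 15 → word 0x62070000
type:7 = 106 → 0x6a << 8 → word 0x62076a00
ver:1 = 0 → 0x0 << 7 → word 0x62076a00
kind:2 = -1 → 0x3 << 5 → word 0x62076a60
slot:5 = 14 → 0xe << 0 → word 0x62076a6e
word = 0x62076a6e → big-endian bytes:
  [0]=0x62  [1]=0x07  [2]=0x6a  [3]=0x6e

62 07 6a 6e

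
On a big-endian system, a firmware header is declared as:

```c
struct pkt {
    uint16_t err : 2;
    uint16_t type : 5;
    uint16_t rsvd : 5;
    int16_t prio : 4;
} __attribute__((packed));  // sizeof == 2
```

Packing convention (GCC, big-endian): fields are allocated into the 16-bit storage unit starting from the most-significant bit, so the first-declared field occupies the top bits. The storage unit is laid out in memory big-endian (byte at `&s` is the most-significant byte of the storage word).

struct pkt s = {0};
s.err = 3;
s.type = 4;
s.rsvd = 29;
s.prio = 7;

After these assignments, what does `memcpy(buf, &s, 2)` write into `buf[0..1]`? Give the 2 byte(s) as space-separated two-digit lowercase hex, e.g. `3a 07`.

c9 d7

err (2b) val=3 bits=0x3 at bit 14: 0xc000
type (5b) val=4 bits=0x4 at bit 9: 0xc800
rsvd (5b) val=29 bits=0x1d at bit 4: 0xc9d0
prio (4b) val=7 bits=0x7 at bit 0: 0xc9d7
word = 0xc9d7 → big-endian bytes:
  [0]=0xc9  [1]=0xd7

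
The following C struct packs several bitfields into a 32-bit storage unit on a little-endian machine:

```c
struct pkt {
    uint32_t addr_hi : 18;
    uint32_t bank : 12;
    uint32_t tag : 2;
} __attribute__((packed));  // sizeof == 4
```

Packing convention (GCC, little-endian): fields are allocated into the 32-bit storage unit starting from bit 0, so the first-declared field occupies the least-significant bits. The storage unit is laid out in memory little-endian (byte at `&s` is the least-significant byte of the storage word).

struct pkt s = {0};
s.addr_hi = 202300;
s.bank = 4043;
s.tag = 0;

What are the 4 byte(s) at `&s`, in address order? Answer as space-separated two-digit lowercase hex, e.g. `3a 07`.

[0+:18] addr_hi=202300 & 0x3ffff = 0x3163c; word=0x0003163c
[18+:12] bank=4043 & 0xfff = 0xfcb; word=0x3f2f163c
[30+:2] tag=0 & 0x3 = 0x0; word=0x3f2f163c
word = 0x3f2f163c → little-endian bytes:
  [0]=0x3c  [1]=0x16  [2]=0x2f  [3]=0x3f

3c 16 2f 3f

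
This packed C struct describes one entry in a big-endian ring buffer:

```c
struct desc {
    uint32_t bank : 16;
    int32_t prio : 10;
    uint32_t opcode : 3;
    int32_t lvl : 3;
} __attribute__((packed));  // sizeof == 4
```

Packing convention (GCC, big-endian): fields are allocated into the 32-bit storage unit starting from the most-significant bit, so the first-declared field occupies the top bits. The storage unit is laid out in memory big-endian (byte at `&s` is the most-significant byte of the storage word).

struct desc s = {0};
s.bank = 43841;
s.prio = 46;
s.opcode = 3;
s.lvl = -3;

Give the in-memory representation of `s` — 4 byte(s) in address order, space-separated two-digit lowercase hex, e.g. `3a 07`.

bank:16 = 43841 → 0xab41 << 16 → word 0xab410000
prio:10 = 46 → 0x2e << 6 → word 0xab410b80
opcode:3 = 3 → 0x3 << 3 → word 0xab410b98
lvl:3 = -3 → 0x5 << 0 → word 0xab410b9d
word = 0xab410b9d → big-endian bytes:
  [0]=0xab  [1]=0x41  [2]=0x0b  [3]=0x9d

ab 41 0b 9d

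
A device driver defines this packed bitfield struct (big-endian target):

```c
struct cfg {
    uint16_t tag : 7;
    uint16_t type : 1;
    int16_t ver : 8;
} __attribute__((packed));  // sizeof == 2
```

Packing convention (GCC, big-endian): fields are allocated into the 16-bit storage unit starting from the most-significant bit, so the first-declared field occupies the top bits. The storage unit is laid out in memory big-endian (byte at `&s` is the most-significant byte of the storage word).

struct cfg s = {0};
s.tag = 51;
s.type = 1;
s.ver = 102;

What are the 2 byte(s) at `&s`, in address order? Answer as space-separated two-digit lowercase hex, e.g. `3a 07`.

67 66

[9+:7] tag=51 & 0x7f = 0x33; word=0x6600
[8+:1] type=1 & 0x1 = 0x1; word=0x6700
[0+:8] ver=102 & 0xff = 0x66; word=0x6766
word = 0x6766 → big-endian bytes:
  [0]=0x67  [1]=0x66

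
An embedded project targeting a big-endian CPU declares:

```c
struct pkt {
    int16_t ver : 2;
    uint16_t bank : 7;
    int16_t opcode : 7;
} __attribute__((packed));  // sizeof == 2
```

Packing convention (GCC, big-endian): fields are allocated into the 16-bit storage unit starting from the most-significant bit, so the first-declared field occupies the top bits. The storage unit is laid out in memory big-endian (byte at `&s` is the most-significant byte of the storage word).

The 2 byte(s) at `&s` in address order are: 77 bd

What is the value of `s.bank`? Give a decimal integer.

111

[0]=0x77 [1]=0xbd (big-endian) → word 0x77bd
ver [14+:2] = (word>>14) & 0x3 = 1
bank [7+:7] = (word>>7) & 0x7f = 111  ←
opcode [0+:7] = (word>>0) & 0x7f = 61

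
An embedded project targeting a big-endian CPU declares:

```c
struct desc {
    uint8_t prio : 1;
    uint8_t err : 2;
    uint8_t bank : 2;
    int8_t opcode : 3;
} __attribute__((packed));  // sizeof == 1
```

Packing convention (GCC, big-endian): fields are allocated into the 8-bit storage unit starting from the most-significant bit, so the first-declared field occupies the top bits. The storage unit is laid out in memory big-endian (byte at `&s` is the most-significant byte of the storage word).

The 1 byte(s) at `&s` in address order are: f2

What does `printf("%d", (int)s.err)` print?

3

[0]=0xf2 (big-endian) → word 0xf2
prio [7+:1] = (word>>7) & 0x1 = 1
err [5+:2] = (word>>5) & 0x3 = 3  ←
bank [3+:2] = (word>>3) & 0x3 = 2
opcode [0+:3] = (word>>0) & 0x7 = 2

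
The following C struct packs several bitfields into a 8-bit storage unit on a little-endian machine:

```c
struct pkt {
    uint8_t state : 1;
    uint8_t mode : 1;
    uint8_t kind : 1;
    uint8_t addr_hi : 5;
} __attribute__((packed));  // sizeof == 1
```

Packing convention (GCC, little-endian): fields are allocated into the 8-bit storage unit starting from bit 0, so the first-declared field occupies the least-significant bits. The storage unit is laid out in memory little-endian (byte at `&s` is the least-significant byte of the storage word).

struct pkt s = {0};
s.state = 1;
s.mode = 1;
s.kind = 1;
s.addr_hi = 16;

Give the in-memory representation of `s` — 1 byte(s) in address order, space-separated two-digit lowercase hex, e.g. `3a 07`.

[0+:1] state=1 & 0x1 = 0x1; word=0x01
[1+:1] mode=1 & 0x1 = 0x1; word=0x03
[2+:1] kind=1 & 0x1 = 0x1; word=0x07
[3+:5] addr_hi=16 & 0x1f = 0x10; word=0x87
word = 0x87 → little-endian bytes:
  [0]=0x87

87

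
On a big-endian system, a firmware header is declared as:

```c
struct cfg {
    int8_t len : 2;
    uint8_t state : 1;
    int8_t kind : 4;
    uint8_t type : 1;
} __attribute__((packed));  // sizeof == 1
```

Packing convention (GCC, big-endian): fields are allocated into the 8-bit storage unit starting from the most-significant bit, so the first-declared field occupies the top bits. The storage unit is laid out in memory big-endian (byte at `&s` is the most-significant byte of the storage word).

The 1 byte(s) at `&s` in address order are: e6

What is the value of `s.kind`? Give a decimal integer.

[0]=0xe6 (big-endian) → word 0xe6
len:2 @ bit 6 → (0xe6>>6)&0x3 = 0x3
state:1 @ bit 5 → (0xe6>>5)&0x1 = 0x1
kind:4 @ bit 1 → (0xe6>>1)&0xf = 0x3  ←
type:1 @ bit 0 → (0xe6>>0)&0x1 = 0x0
kind signed 4b, MSB=0: value = 3

3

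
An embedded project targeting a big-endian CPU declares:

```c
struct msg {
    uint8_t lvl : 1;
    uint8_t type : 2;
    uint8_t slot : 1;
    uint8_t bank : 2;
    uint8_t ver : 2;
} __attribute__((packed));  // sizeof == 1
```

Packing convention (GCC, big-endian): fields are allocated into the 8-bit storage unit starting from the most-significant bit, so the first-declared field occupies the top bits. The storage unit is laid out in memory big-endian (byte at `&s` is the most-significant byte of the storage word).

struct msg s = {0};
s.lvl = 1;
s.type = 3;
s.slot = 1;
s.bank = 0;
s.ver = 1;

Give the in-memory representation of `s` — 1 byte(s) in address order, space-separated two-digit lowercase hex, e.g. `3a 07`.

f1

lvl:1 = 1 → 0x1 << 7 → word 0x80
type:2 = 3 → 0x3 << 5 → word 0xe0
slot:1 = 1 → 0x1 << 4 → word 0xf0
bank:2 = 0 → 0x0 << 2 → word 0xf0
ver:2 = 1 → 0x1 << 0 → word 0xf1
word = 0xf1 → big-endian bytes:
  [0]=0xf1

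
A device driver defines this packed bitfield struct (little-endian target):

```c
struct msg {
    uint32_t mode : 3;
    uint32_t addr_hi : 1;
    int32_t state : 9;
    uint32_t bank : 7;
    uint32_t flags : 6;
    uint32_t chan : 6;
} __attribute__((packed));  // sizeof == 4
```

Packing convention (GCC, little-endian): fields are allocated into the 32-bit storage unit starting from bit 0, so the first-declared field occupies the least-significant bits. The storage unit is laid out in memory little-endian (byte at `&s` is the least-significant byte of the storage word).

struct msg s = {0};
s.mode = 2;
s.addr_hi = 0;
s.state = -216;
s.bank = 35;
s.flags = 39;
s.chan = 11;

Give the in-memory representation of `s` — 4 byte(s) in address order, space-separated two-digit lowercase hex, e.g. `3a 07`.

mode (3b) val=2 bits=0x2 at bit 0: 0x00000002
addr_hi (1b) val=0 bits=0x0 at bit 3: 0x00000002
state (9b) val=-216 bits=0x128 at bit 4: 0x00001282
bank (7b) val=35 bits=0x23 at bit 13: 0x00047282
flags (6b) val=39 bits=0x27 at bit 20: 0x02747282
chan (6b) val=11 bits=0xb at bit 26: 0x2e747282
word = 0x2e747282 → little-endian bytes:
  [0]=0x82  [1]=0x72  [2]=0x74  [3]=0x2e

82 72 74 2e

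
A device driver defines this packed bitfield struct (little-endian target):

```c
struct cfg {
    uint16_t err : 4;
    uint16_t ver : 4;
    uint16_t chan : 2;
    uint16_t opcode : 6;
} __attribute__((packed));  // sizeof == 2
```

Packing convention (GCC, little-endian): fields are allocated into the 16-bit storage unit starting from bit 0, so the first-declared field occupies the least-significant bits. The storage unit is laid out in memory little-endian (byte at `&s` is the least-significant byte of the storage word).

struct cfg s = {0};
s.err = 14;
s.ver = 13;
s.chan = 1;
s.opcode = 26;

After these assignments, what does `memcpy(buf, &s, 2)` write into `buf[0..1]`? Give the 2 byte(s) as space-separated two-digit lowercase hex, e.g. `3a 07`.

[0+:4] err=14 & 0xf = 0xe; word=0x000e
[4+:4] ver=13 & 0xf = 0xd; word=0x00de
[8+:2] chan=1 & 0x3 = 0x1; word=0x01de
[10+:6] opcode=26 & 0x3f = 0x1a; word=0x69de
word = 0x69de → little-endian bytes:
  [0]=0xde  [1]=0x69

de 69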